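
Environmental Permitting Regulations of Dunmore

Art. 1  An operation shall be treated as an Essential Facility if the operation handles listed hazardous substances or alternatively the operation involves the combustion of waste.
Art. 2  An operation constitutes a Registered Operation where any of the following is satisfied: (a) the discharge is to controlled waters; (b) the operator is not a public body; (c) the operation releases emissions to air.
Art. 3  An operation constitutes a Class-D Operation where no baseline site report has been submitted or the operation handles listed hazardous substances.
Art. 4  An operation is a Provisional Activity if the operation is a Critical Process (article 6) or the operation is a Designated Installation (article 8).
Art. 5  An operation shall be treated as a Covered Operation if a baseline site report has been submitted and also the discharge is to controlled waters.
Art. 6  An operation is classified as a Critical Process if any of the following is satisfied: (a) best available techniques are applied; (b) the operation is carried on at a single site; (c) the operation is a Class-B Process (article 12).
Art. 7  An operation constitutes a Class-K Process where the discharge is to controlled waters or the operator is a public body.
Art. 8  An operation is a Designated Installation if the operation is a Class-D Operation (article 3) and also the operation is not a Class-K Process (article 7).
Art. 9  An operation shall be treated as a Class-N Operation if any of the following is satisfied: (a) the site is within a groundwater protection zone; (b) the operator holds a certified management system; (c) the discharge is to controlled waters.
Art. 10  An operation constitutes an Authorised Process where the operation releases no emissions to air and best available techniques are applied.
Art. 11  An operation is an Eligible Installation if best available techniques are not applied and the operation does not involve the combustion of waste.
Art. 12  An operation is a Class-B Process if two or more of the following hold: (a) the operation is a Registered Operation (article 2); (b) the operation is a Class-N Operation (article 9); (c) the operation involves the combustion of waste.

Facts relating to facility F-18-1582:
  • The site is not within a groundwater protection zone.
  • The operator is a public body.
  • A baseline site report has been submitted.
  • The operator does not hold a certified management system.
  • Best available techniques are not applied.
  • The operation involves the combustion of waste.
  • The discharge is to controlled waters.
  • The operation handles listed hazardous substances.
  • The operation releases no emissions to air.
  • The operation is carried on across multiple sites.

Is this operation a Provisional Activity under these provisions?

article 2 — Registered Operation: [the discharge is to controlled waters? yes] OR [the operator is not a public body? no] OR [the operation releases emissions to air? no] → satisfied.
article 9 — Class-N Operation: [the site is within a groundwater protection zone? no] OR [the operator holds a certified management system? no] OR [the discharge is to controlled waters? yes] → satisfied.
article 12 — Class-B Process: Registered Operation (article 2)? yes; Class-N Operation (article 9)? yes; the operation involves the combustion of waste? yes — 3 of 3 hold (need ≥2) → satisfied.
article 6 — Critical Process: [best available techniques are applied? no] OR [the operation is carried on at a single site? no] OR [Class-B Process (article 12)? yes] → satisfied.
article 3 — Class-D Operation: [no baseline site report has been submitted? no] OR [the operation handles listed hazardous substances? yes] → satisfied.
article 7 — Class-K Process: [the discharge is to controlled waters? yes] OR [the operator is a public body? yes] → satisfied.
article 8 — Designated Installation: [Class-D Operation (article 3)? yes] AND [not a Class-K Process (article 7)? no] → not satisfied.
article 4 — Provisional Activity: [Critical Process (article 6)? yes] OR [Designated Installation (article 8)? no] → satisfied.

Yes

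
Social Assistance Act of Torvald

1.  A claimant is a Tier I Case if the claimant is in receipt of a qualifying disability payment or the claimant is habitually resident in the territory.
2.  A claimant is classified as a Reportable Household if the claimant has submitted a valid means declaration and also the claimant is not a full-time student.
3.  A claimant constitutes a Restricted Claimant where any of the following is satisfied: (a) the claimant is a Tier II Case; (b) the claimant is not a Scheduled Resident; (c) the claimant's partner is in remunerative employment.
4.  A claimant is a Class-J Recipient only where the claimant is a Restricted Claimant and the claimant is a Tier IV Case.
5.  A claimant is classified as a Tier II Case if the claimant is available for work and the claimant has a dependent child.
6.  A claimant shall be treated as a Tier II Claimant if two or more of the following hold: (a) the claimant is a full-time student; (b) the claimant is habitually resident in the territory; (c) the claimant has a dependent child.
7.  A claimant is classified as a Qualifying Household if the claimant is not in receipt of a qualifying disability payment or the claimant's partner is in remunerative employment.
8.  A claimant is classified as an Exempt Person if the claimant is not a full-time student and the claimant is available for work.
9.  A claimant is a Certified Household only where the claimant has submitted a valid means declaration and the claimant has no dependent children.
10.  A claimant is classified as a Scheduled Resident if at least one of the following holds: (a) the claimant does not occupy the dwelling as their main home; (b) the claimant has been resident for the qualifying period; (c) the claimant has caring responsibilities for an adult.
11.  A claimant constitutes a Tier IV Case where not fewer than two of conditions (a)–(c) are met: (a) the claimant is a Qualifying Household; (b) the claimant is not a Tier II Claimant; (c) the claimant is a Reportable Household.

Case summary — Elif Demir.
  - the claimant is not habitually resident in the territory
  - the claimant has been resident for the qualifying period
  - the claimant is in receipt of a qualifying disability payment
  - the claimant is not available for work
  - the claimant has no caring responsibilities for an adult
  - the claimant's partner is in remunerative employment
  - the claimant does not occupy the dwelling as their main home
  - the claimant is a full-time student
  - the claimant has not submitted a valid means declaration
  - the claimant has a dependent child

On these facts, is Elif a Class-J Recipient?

No

paragraph 5 — Tier II Case: [the claimant is available for work? no] AND [the claimant has a dependent child? yes] → not satisfied.
paragraph 10 — Scheduled Resident: [the claimant does not occupy the dwelling as their main home? yes] OR [the claimant has been resident for the qualifying period? yes] OR [the claimant has caring responsibilities for an adult? no] → satisfied.
paragraph 3 — Restricted Claimant: [Tier II Case (paragraph 5)? no] OR [not a Scheduled Resident (paragraph 10)? no] OR [the claimant's partner is in remunerative employment? yes] → satisfied.
paragraph 7 — Qualifying Household: [the claimant is not in receipt of a qualifying disability payment? no] OR [the claimant's partner is in remunerative employment? yes] → satisfied.
paragraph 6 — Tier II Claimant: the claimant is a full-time student? yes; the claimant is habitually resident in the territory? no; the claimant has a dependent child? yes — 2 of 3 hold (need ≥2) → satisfied.
paragraph 2 — Reportable Household: [the claimant has submitted a valid means declaration? no] AND [the claimant is not a full-time student? no] → not satisfied.
paragraph 11 — Tier IV Case: Qualifying Household (paragraph 7)? yes; not a Tier II Claimant (paragraph 6)? no; Reportable Household (paragraph 2)? no — 1 of 3 hold (need ≥2) → not satisfied.
paragraph 4 — Class-J Recipient: [Restricted Claimant (paragraph 3)? yes] AND [Tier IV Case (paragraph 11)? no] → not satisfied.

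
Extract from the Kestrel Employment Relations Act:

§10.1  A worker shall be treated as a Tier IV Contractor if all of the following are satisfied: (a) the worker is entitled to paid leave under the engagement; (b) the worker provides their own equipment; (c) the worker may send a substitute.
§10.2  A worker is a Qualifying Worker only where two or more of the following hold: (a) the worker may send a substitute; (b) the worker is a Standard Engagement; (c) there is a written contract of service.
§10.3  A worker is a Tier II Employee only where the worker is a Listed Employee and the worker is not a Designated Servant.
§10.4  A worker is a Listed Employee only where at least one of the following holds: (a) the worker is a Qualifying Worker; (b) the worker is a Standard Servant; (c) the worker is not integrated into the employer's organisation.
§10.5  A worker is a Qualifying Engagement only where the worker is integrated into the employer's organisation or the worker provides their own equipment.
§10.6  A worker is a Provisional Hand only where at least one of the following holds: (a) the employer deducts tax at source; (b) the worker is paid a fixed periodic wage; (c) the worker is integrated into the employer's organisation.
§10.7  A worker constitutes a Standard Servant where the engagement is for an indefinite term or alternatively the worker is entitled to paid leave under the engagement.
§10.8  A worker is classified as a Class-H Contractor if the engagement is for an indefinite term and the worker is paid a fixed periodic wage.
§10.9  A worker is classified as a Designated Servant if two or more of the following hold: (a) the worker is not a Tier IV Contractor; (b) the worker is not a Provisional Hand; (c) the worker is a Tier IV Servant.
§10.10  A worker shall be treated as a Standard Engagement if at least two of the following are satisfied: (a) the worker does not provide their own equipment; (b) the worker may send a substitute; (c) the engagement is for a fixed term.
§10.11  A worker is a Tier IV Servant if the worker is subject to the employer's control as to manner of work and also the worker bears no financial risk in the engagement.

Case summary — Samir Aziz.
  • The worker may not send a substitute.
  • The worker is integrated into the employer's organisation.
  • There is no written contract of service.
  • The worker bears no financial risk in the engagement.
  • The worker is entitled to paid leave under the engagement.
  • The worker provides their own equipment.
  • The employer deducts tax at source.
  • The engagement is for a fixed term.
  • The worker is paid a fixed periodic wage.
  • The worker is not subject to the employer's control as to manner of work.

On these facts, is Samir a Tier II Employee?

§10.10 — Standard Engagement: the worker does not provide their own equipment? no; the worker may send a substitute? no; the engagement is for a fixed term? yes — 1 of 3 hold (need ≥2) → not satisfied.
§10.2 — Qualifying Worker: the worker may send a substitute? no; Standard Engagement (§10.10)? no; there is a written contract of service? no — 0 of 3 hold (need ≥2) → not satisfied.
§10.7 — Standard Servant: [the engagement is for an indefinite term? no] OR [the worker is entitled to paid leave under the engagement? yes] → satisfied.
§10.4 — Listed Employee: [Qualifying Worker (§10.2)? no] OR [Standard Servant (§10.7)? yes] OR [the worker is not integrated into the employer's organisation? no] → satisfied.
§10.1 — Tier IV Contractor: [the worker is entitled to paid leave under the engagement? yes] AND [the worker provides their own equipment? yes] AND [the worker may send a substitute? no] → not satisfied.
§10.6 — Provisional Hand: [the employer deducts tax at source? yes] OR [the worker is paid a fixed periodic wage? yes] OR [the worker is integrated into the employer's organisation? yes] → satisfied.
§10.11 — Tier IV Servant: [the worker is subject to the employer's control as to manner of work? no] AND [the worker bears no financial risk in the engagement? yes] → not satisfied.
§10.9 — Designated Servant: not a Tier IV Contractor (§10.1)? yes; not a Provisional Hand (§10.6)? no; Tier IV Servant (§10.11)? no — 1 of 3 hold (need ≥2) → not satisfied.
§10.3 — Tier II Employee: [Listed Employee (§10.4)? yes] AND [not a Designated Servant (§10.9)? yes] → satisfied.

Yes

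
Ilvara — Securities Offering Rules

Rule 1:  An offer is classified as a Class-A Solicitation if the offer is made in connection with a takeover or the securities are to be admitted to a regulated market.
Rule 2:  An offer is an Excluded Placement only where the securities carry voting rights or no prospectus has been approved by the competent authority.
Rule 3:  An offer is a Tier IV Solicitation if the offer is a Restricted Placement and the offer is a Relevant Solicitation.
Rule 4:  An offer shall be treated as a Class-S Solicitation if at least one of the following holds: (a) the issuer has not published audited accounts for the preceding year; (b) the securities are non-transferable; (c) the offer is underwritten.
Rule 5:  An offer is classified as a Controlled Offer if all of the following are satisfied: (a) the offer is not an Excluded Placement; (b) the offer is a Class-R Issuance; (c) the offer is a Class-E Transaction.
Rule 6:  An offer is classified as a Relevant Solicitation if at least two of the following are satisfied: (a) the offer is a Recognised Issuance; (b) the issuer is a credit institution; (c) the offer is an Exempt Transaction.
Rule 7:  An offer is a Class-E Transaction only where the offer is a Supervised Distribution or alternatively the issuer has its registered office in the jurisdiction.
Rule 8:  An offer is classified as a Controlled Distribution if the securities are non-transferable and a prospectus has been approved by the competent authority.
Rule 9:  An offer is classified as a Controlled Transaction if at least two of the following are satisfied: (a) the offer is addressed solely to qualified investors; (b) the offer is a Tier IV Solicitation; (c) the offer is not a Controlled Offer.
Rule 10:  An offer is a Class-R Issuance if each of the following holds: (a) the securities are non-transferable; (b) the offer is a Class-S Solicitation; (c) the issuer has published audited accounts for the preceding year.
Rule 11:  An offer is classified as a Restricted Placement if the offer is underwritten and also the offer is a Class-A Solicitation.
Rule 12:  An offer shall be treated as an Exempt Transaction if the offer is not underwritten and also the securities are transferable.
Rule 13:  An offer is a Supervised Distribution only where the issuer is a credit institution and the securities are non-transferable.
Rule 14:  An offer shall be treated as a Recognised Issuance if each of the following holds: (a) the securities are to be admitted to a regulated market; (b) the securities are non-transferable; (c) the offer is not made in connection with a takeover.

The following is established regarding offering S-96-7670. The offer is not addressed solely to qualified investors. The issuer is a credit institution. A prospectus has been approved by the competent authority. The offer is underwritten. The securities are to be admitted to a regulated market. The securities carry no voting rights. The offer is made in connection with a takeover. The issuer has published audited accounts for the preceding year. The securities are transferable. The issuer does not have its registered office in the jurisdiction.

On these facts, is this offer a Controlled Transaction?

rule 1 — Class-A Solicitation: [the offer is made in connection with a takeover? yes] OR [the securities are to be admitted to a regulated market? yes] → satisfied.
rule 11 — Restricted Placement: [the offer is underwritten? yes] AND [Class-A Solicitation (rule 1)? yes] → satisfied.
rule 14 — Recognised Issuance: [the securities are to be admitted to a regulated market? yes] AND [the securities are non-transferable? no] AND [the offer is not made in connection with a takeover? no] → not satisfied.
rule 12 — Exempt Transaction: [the offer is not underwritten? no] AND [the securities are transferable? yes] → not satisfied.
rule 6 — Relevant Solicitation: Recognised Issuance (rule 14)? no; the issuer is a credit institution? yes; Exempt Transaction (rule 12)? no — 1 of 3 hold (need ≥2) → not satisfied.
rule 3 — Tier IV Solicitation: [Restricted Placement (rule 11)? yes] AND [Relevant Solicitation (rule 6)? no] → not satisfied.
rule 2 — Excluded Placement: [the securities carry voting rights? no] OR [no prospectus has been approved by the competent authority? no] → not satisfied.
rule 4 — Class-S Solicitation: [the issuer has not published audited accounts for the preceding year? no] OR [the securities are non-transferable? no] OR [the offer is underwritten? yes] → satisfied.
rule 10 — Class-R Issuance: [the securities are non-transferable? no] AND [Class-S Solicitation (rule 4)? yes] AND [the issuer has published audited accounts for the preceding year? yes] → not satisfied.
rule 13 — Supervised Distribution: [the issuer is a credit institution? yes] AND [the securities are non-transferable? no] → not satisfied.
rule 7 — Class-E Transaction: [Supervised Distribution (rule 13)? no] OR [the issuer has its registered office in the jurisdiction? no] → not satisfied.
rule 5 — Controlled Offer: [not an Excluded Placement (rule 2)? yes] AND [Class-R Issuance (rule 10)? no] AND [Class-E Transaction (rule 7)? no] → not satisfied.
rule 9 — Controlled Transaction: the offer is addressed solely to qualified investors? no; Tier IV Solicitation (rule 3)? no; not a Controlled Offer (rule 5)? yes — 1 of 3 hold (need ≥2) → not satisfied.

No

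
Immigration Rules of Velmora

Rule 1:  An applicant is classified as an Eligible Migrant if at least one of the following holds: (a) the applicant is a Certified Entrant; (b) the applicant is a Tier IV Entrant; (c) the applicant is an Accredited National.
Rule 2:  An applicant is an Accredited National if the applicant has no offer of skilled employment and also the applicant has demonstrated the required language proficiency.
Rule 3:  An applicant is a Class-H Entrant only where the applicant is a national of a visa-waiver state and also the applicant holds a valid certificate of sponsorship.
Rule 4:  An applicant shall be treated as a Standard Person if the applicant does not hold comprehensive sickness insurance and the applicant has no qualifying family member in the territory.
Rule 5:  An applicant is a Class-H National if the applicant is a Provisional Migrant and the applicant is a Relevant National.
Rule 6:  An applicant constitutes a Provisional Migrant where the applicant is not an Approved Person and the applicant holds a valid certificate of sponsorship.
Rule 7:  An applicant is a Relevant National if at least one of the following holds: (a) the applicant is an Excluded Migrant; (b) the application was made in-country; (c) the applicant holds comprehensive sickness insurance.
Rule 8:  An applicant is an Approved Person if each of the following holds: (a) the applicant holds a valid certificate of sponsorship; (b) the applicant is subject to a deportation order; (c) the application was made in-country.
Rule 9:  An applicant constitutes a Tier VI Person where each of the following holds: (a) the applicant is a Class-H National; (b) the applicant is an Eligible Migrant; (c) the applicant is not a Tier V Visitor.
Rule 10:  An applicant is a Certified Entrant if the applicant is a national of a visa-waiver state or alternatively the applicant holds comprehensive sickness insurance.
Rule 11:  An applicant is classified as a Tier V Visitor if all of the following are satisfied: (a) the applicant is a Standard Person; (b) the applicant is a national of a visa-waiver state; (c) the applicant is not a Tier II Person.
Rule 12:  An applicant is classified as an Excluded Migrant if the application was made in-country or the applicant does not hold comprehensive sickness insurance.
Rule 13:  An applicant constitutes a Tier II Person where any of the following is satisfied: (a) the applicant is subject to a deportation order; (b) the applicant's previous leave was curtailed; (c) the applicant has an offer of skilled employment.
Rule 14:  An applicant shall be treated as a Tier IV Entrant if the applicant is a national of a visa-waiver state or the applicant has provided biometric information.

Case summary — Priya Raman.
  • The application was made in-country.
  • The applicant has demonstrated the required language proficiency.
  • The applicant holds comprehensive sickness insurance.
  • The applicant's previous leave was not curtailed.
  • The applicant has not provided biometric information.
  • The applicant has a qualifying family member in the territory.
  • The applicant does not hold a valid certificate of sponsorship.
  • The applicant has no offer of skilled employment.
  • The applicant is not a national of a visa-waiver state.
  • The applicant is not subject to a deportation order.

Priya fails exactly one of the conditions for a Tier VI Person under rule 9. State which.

rule 8 — Approved Person: [the applicant holds a valid certificate of sponsorship? no] AND [the applicant is subject to a deportation order? no] AND [the application was made in-country? yes] → not satisfied.
rule 6 — Provisional Migrant: [not an Approved Person (rule 8)? yes] AND [the applicant holds a valid certificate of sponsorship? no] → not satisfied.
rule 12 — Excluded Migrant: [the application was made in-country? yes] OR [the applicant does not hold comprehensive sickness insurance? no] → satisfied.
rule 7 — Relevant National: [Excluded Migrant (rule 12)? yes] OR [the application was made in-country? yes] OR [the applicant holds comprehensive sickness insurance? yes] → satisfied.
rule 5 — Class-H National: [Provisional Migrant (rule 6)? no] AND [Relevant National (rule 7)? yes] → not satisfied.
rule 10 — Certified Entrant: [the applicant is a national of a visa-waiver state? no] OR [the applicant holds comprehensive sickness insurance? yes] → satisfied.
rule 14 — Tier IV Entrant: [the applicant is a national of a visa-waiver state? no] OR [the applicant has provided biometric information? no] → not satisfied.
rule 2 — Accredited National: [the applicant has no offer of skilled employment? yes] AND [the applicant has demonstrated the required language proficiency? yes] → satisfied.
rule 1 — Eligible Migrant: [Certified Entrant (rule 10)? yes] OR [Tier IV Entrant (rule 14)? no] OR [Accredited National (rule 2)? yes] → satisfied.
rule 4 — Standard Person: [the applicant does not hold comprehensive sickness insurance? no] AND [the applicant has no qualifying family member in the territory? no] → not satisfied.
rule 13 — Tier II Person: [the applicant is subject to a deportation order? no] OR [the applicant's previous leave was curtailed? no] OR [the applicant has an offer of skilled employment? no] → not satisfied.
rule 11 — Tier V Visitor: [Standard Person (rule 4)? no] AND [the applicant is a national of a visa-waiver state? no] AND [not a Tier II Person (rule 13)? yes] → not satisfied.
rule 9 — Tier VI Person: [Class-H National (rule 5)? no] AND [Eligible Migrant (rule 1)? yes] AND [not a Tier V Visitor (rule 11)? yes] → not satisfied.

Class-H National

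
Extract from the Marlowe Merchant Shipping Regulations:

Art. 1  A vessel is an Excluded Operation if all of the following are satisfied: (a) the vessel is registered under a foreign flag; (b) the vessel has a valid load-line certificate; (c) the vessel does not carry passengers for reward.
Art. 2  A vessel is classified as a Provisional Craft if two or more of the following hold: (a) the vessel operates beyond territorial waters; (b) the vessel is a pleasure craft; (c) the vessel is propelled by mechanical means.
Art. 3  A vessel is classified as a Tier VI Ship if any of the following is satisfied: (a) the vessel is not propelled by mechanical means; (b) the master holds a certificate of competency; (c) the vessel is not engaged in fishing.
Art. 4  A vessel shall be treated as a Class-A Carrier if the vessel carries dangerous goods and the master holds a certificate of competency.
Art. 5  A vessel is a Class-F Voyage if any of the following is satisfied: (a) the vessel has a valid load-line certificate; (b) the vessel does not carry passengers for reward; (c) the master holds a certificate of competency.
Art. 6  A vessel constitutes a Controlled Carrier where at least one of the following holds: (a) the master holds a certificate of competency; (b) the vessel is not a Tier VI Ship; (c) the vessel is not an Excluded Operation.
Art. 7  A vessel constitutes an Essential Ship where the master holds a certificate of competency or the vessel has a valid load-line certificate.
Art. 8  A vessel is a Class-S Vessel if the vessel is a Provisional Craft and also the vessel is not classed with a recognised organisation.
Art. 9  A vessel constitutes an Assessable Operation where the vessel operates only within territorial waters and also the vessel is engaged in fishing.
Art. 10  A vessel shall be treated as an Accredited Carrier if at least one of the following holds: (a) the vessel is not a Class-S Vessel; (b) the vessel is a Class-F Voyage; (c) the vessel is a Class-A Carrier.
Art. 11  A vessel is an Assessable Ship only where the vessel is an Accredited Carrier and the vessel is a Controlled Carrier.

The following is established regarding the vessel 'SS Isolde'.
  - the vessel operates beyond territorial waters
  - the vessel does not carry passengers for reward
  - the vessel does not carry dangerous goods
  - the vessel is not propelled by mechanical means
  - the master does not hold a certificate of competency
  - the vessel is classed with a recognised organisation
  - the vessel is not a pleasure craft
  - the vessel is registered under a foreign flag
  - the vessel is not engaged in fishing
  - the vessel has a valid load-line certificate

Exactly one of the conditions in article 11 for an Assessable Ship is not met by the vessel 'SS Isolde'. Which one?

Controlled Carrier

Under article 2: the vessel operates beyond territorial waters? yes; the vessel is a pleasure craft? no; the vessel is propelled by mechanical means? no — 1 of 3 hold (need ≥2) → not satisfied.
Under article 8: Provisional Craft (article 2)? no; and the vessel is not classed with a recognised organisation? no. So the vessel is not a Class-S Vessel.
Under article 5: the vessel has a valid load-line certificate? yes; or the vessel does not carry passengers for reward? yes; or the master holds a certificate of competency? no. So the vessel is a Class-F Voyage.
Under article 4: the vessel carries dangerous goods? no; and the master holds a certificate of competency? no. So the vessel is not a Class-A Carrier.
Under article 10: not a Class-S Vessel (article 8)? yes; or Class-F Voyage (article 5)? yes; or Class-A Carrier (article 4)? no. So the vessel is an Accredited Carrier.
Under article 3: the vessel is not propelled by mechanical means? yes; or the master holds a certificate of competency? no; or the vessel is not engaged in fishing? yes. So the vessel is a Tier VI Ship.
Under article 1: the vessel is registered under a foreign flag? yes; and the vessel has a valid load-line certificate? yes; and the vessel does not carry passengers for reward? yes. So the vessel is an Excluded Operation.
Under article 6: the master holds a certificate of competency? no; or not a Tier VI Ship (article 3)? no; or not an Excluded Operation (article 1)? no. So the vessel is not a Controlled Carrier.
Under article 11: Accredited Carrier (article 10)? yes; and Controlled Carrier (article 6)? no. So the vessel is not an Assessable Ship.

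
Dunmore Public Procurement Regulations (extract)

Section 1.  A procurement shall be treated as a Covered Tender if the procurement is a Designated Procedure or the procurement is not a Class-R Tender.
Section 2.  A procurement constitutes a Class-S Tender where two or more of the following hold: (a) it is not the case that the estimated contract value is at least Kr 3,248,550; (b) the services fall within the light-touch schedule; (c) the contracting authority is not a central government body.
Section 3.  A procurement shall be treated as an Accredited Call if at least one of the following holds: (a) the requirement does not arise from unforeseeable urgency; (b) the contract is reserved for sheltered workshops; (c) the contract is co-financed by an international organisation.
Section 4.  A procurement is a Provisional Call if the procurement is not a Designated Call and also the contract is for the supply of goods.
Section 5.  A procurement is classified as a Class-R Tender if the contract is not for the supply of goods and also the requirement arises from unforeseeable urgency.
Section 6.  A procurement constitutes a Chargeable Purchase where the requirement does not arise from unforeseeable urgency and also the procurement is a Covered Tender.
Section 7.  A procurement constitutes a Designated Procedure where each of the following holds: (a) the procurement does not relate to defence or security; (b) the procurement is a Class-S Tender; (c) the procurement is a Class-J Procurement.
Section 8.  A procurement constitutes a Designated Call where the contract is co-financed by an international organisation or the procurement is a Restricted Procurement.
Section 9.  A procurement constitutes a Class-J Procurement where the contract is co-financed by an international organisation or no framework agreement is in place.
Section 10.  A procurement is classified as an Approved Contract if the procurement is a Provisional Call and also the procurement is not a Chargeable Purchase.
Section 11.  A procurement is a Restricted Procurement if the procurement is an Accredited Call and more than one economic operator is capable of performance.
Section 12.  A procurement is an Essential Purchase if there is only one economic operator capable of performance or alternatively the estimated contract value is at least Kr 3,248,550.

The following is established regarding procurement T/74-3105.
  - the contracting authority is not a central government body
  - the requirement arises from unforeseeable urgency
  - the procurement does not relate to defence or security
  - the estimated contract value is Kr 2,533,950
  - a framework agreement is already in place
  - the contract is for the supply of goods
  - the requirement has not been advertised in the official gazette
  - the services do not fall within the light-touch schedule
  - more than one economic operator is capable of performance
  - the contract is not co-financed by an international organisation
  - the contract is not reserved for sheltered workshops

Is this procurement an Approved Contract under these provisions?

Under section 3: the requirement does not arise from unforeseeable urgency? no; or the contract is reserved for sheltered workshops? no; or the contract is co-financed by an international organisation? no. So the procurement is not an Accredited Call.
Under section 11: Accredited Call (section 3)? no; and more than one economic operator is capable of performance? yes. So the procurement is not a Restricted Procurement.
Under section 8: the contract is co-financed by an international organisation? no; or Restricted Procurement (section 11)? no. So the procurement is not a Designated Call.
Under section 4: not a Designated Call (section 8)? yes; and the contract is for the supply of goods? yes. So the procurement is a Provisional Call.
Under section 2: estimated contract value: Kr 2,533,950 ≥ Kr 3,248,550? no, so negated condition yes; the services fall within the light-touch schedule? no; the contracting authority is not a central government body? yes — 2 of 3 hold (need ≥2) → satisfied.
Under section 9: the contract is co-financed by an international organisation? no; or no framework agreement is in place? no. So the procurement is not a Class-J Procurement.
Under section 7: the procurement does not relate to defence or security? yes; and Class-S Tender (section 2)? yes; and Class-J Procurement (section 9)? no. So the procurement is not a Designated Procedure.
Under section 5: the contract is not for the supply of goods? no; and the requirement arises from unforeseeable urgency? yes. So the procurement is not a Class-R Tender.
Under section 1: Designated Procedure (section 7)? no; or not a Class-R Tender (section 5)? yes. So the procurement is a Covered Tender.
Under section 6: the requirement does not arise from unforeseeable urgency? no; and Covered Tender (section 1)? yes. So the procurement is not a Chargeable Purchase.
Under section 10: Provisional Call (section 4)? yes; and not a Chargeable Purchase (section 6)? yes. So the procurement is an Approved Contract.

Yes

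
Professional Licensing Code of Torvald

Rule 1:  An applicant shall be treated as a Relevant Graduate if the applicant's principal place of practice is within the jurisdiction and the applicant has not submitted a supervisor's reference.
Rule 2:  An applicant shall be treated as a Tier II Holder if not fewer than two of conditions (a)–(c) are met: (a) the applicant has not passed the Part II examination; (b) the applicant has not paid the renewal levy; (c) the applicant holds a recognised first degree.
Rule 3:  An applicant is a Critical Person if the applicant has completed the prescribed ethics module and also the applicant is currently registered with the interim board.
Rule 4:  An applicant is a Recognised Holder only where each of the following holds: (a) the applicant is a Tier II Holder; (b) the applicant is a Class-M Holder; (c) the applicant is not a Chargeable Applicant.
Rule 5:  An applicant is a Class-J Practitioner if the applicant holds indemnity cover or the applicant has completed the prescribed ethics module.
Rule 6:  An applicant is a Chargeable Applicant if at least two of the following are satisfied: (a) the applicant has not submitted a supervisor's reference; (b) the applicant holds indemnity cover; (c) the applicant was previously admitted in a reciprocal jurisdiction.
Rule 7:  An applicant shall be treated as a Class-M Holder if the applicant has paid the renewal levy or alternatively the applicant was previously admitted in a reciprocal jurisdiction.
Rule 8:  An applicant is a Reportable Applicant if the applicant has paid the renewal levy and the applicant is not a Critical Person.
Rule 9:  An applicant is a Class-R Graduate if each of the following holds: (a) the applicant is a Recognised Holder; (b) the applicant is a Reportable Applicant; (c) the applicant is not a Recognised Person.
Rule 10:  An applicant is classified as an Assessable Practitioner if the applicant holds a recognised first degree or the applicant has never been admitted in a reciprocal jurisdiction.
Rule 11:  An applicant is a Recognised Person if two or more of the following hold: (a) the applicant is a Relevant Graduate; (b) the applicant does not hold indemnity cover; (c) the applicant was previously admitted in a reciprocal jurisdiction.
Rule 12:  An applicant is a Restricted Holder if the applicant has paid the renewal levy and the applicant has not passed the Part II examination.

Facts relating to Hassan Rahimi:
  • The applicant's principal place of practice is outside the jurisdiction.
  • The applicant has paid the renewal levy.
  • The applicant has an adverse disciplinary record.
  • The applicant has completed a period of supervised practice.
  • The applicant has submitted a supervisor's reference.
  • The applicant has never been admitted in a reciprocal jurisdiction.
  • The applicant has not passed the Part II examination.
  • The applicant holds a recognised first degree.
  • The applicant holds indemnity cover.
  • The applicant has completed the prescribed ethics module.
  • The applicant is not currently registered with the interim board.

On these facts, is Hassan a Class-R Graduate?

rule 2 — Tier II Holder: the applicant has not passed the Part II examination? yes; the applicant has not paid the renewal levy? no; the applicant holds a recognised first degree? yes — 2 of 3 hold (need ≥2) → satisfied.
rule 7 — Class-M Holder: [the applicant has paid the renewal levy? yes] OR [the applicant was previously admitted in a reciprocal jurisdiction? no] → satisfied.
rule 6 — Chargeable Applicant: the applicant has not submitted a supervisor's reference? no; the applicant holds indemnity cover? yes; the applicant was previously admitted in a reciprocal jurisdiction? no — 1 of 3 hold (need ≥2) → not satisfied.
rule 4 — Recognised Holder: [Tier II Holder (rule 2)? yes] AND [Class-M Holder (rule 7)? yes] AND [not a Chargeable Applicant (rule 6)? yes] → satisfied.
rule 3 — Critical Person: [the applicant has completed the prescribed ethics module? yes] AND [the applicant is currently registered with the interim board? no] → not satisfied.
rule 8 — Reportable Applicant: [the applicant has paid the renewal levy? yes] AND [not a Critical Person (rule 3)? yes] → satisfied.
rule 1 — Relevant Graduate: [the applicant's principal place of practice is within the jurisdiction? no] AND [the applicant has not submitted a supervisor's reference? no] → not satisfied.
rule 11 — Recognised Person: Relevant Graduate (rule 1)? no; the applicant does not hold indemnity cover? no; the applicant was previously admitted in a reciprocal jurisdiction? no — 0 of 3 hold (need ≥2) → not satisfied.
rule 9 — Class-R Graduate: [Recognised Holder (rule 4)? yes] AND [Reportable Applicant (rule 8)? yes] AND [not a Recognised Person (rule 11)? yes] → satisfied.

Yes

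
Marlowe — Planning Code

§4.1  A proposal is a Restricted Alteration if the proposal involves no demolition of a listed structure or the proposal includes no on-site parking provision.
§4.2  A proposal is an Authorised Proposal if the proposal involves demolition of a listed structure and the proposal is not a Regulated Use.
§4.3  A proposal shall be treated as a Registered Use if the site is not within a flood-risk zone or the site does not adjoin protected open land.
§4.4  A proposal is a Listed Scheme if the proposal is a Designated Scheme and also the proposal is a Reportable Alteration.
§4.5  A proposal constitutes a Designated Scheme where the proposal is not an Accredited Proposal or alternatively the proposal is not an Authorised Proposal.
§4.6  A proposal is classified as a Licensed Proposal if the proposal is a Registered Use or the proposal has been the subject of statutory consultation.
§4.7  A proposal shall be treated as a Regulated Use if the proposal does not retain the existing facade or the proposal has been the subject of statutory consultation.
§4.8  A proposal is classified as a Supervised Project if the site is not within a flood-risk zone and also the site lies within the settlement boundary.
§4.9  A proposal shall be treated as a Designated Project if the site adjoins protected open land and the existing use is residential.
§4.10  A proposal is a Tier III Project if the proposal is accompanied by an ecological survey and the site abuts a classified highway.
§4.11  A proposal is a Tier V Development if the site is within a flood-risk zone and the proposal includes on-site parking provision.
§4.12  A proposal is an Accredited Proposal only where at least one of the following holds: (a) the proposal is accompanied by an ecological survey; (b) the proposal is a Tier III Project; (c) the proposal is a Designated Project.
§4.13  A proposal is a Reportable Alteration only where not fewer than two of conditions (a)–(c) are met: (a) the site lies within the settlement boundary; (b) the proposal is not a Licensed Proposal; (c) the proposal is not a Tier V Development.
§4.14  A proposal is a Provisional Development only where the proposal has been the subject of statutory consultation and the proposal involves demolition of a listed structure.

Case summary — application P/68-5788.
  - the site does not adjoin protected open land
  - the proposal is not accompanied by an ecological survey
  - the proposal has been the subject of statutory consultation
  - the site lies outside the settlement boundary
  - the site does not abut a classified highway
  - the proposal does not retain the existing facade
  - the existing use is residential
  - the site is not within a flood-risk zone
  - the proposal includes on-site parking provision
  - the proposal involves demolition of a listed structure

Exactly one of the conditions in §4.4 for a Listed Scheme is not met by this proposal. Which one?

Reportable Alteration

§4.10 — Tier III Project: [the proposal is accompanied by an ecological survey? no] AND [the site abuts a classified highway? no] → not satisfied.
§4.9 — Designated Project: [the site adjoins protected open land? no] AND [the existing use is residential? yes] → not satisfied.
§4.12 — Accredited Proposal: [the proposal is accompanied by an ecological survey? no] OR [Tier III Project (§4.10)? no] OR [Designated Project (§4.9)? no] → not satisfied.
§4.7 — Regulated Use: [the proposal does not retain the existing facade? yes] OR [the proposal has been the subject of statutory consultation? yes] → satisfied.
§4.2 — Authorised Proposal: [the proposal involves demolition of a listed structure? yes] AND [not a Regulated Use (§4.7)? no] → not satisfied.
§4.5 — Designated Scheme: [not an Accredited Proposal (§4.12)? yes] OR [not an Authorised Proposal (§4.2)? yes] → satisfied.
§4.3 — Registered Use: [the site is not within a flood-risk zone? yes] OR [the site does not adjoin protected open land? yes] → satisfied.
§4.6 — Licensed Proposal: [Registered Use (§4.3)? yes] OR [the proposal has been the subject of statutory consultation? yes] → satisfied.
§4.11 — Tier V Development: [the site is within a flood-risk zone? no] AND [the proposal includes on-site parking provision? yes] → not satisfied.
§4.13 — Reportable Alteration: the site lies within the settlement boundary? no; not a Licensed Proposal (§4.6)? no; not a Tier V Development (§4.11)? yes — 1 of 3 hold (need ≥2) → not satisfied.
§4.4 — Listed Scheme: [Designated Scheme (§4.5)? yes] AND [Reportable Alteration (§4.13)? no] → not satisfied.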